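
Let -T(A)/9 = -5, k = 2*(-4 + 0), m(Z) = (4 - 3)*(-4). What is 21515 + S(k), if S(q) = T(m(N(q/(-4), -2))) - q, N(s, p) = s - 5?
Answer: 21568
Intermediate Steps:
N(s, p) = -5 + s
m(Z) = -4 (m(Z) = 1*(-4) = -4)
k = -8 (k = 2*(-4) = -8)
T(A) = 45 (T(A) = -9*(-5) = 45)
S(q) = 45 - q
21515 + S(k) = 21515 + (45 - 1*(-8)) = 21515 + (45 + 8) = 21515 + 53 = 21568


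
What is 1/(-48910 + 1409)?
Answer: -1/47501 ≈ -2.1052e-5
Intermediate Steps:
1/(-48910 + 1409) = 1/(-47501) = -1/47501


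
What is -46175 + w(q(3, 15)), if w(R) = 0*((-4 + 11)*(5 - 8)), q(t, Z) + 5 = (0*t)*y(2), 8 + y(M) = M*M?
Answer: -46175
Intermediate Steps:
y(M) = -8 + M**2 (y(M) = -8 + M*M = -8 + M**2)
q(t, Z) = -5 (q(t, Z) = -5 + (0*t)*(-8 + 2**2) = -5 + 0*(-8 + 4) = -5 + 0*(-4) = -5 + 0 = -5)
w(R) = 0 (w(R) = 0*(7*(-3)) = 0*(-21) = 0)
-46175 + w(q(3, 15)) = -46175 + 0 = -46175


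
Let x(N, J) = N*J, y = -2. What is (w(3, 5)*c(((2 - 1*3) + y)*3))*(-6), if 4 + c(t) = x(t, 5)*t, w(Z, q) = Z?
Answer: -7218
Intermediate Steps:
x(N, J) = J*N
c(t) = -4 + 5*t² (c(t) = -4 + (5*t)*t = -4 + 5*t²)
(w(3, 5)*c(((2 - 1*3) + y)*3))*(-6) = (3*(-4 + 5*(((2 - 1*3) - 2)*3)²))*(-6) = (3*(-4 + 5*(((2 - 3) - 2)*3)²))*(-6) = (3*(-4 + 5*((-1 - 2)*3)²))*(-6) = (3*(-4 + 5*(-3*3)²))*(-6) = (3*(-4 + 5*(-9)²))*(-6) = (3*(-4 + 5*81))*(-6) = (3*(-4 + 405))*(-6) = (3*401)*(-6) = 1203*(-6) = -7218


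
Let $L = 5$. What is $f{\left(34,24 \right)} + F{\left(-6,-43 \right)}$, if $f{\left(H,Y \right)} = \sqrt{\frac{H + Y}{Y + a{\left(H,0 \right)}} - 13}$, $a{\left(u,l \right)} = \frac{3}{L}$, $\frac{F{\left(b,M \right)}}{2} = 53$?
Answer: $106 + \frac{i \sqrt{161007}}{123} \approx 106.0 + 3.2622 i$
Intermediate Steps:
$F{\left(b,M \right)} = 106$ ($F{\left(b,M \right)} = 2 \cdot 53 = 106$)
$a{\left(u,l \right)} = \frac{3}{5}$
$f{\left(H,Y \right)} = \sqrt{-13 + \frac{H + Y}{\frac{3}{5} + Y}}$ ($f{\left(H,Y \right)} = \sqrt{\frac{H + Y}{Y + \frac{3}{5}} - 13} = \sqrt{\frac{H + Y}{\frac{3}{5} + Y} - 13} = \sqrt{-13 + \frac{H + Y}{\frac{3}{5} + Y}}$)
$f{\left(34,24 \right)} + F{\left(-6,-43 \right)} = \sqrt{\frac{-39 - 1440 + 5 \cdot 34}{3 + 5 \cdot 24}} + 106 = \sqrt{\frac{-39 - 1440 + 170}{3 + 120}} + 106 = \sqrt{\frac{1}{123} \left(-1309\right)} + 106 = \sqrt{- \frac{1309}{123}} + 106 = \frac{i \sqrt{161007}}{123} + 106 = 106 + \frac{i \sqrt{161007}}{123}$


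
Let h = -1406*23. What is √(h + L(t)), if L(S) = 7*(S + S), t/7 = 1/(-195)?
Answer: 2*I*√307417890/195 ≈ 179.83*I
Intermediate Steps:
t = -7/195 (t = 7/(-195) = 7*(-1/195) = -7/195 ≈ -0.035897)
L(S) = 14*S (L(S) = 7*(2*S) = 14*S)
h = -32338
√(h + L(t)) = √(-32338 + 14*(-7/195)) = √(-32338 - 98/195) = √(-6306008/195) = 2*I*√307417890/195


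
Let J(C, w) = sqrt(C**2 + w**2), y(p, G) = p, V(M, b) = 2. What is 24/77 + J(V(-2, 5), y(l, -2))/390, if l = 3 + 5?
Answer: 24/77 + sqrt(17)/195 ≈ 0.33283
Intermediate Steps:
l = 8
24/77 + J(V(-2, 5), y(l, -2))/390 = 24/77 + sqrt(2**2 + 8**2)/390 = 24*(1/77) + sqrt(4 + 64)*(1/390) = 24/77 + sqrt(68)*(1/390) = 24/77 + (2*sqrt(17))*(1/390) = 24/77 + sqrt(17)/195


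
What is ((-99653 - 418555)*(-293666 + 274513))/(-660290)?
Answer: -4962618912/330145 ≈ -15032.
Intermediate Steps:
((-99653 - 418555)*(-293666 + 274513))/(-660290) = -518208*(-19153)*(-1/660290) = 9925237824*(-1/660290) = -4962618912/330145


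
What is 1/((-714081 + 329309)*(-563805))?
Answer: 1/216936377460 ≈ 4.6096e-12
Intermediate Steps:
1/((-714081 + 329309)*(-563805)) = -1/563805/(-384772) = -1/384772*(-1/563805) = 1/216936377460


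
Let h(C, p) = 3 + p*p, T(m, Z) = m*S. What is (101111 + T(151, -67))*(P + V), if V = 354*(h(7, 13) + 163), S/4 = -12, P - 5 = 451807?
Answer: 53539642926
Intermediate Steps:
P = 451812 (P = 5 + 451807 = 451812)
S = -48 (S = 4*(-12) = -48)
T(m, Z) = -48*m (T(m, Z) = m*(-48) = -48*m)
h(C, p) = 3 + p²
V = 118590 (V = 354*((3 + 13²) + 163) = 354*((3 + 169) + 163) = 354*(172 + 163) = 354*335 = 118590)
(101111 + T(151, -67))*(P + V) = (101111 - 48*151)*(451812 + 118590) = (101111 - 7248)*570402 = 93863*570402 = 53539642926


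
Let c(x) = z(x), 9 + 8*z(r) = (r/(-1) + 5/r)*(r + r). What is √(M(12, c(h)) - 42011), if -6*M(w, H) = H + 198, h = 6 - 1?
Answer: I*√6054189/12 ≈ 205.04*I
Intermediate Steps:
h = 5
z(r) = -9/8 + r*(-r + 5/r)/4 (z(r) = -9/8 + ((r/(-1) + 5/r)*(r + r))/8 = -9/8 + ((r*(-1) + 5/r)*(2*r))/8 = -9/8 + ((-r + 5/r)*(2*r))/8 = -9/8 + (2*r*(-r + 5/r))/8 = -9/8 + r*(-r + 5/r)/4)
c(x) = ⅛ - x²/4
M(w, H) = -33 - H/6 (M(w, H) = -(H + 198)/6 = -(198 + H)/6 = -33 - H/6)
√(M(12, c(h)) - 42011) = √((-33 - (⅛ - ¼*5²)/6) - 42011) = √((-33 - (⅛ - ¼*25)/6) - 42011) = √((-33 - (⅛ - 25/4)/6) - 42011) = √((-33 - ⅙*(-49/8)) - 42011) = √((-33 + 49/48) - 42011) = √(-1535/48 - 42011) = √(-2018063/48) = I*√6054189/12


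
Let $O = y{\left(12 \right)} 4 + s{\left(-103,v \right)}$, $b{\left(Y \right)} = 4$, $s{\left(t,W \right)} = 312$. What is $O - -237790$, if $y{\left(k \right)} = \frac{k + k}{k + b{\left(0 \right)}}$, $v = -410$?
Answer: $238108$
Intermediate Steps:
$y{\left(k \right)} = \frac{2 k}{4 + k}$ ($y{\left(k \right)} = \frac{k + k}{k + 4} = \frac{2 k}{4 + k}$)
$O = 318$ ($O = 2 \cdot 12 \frac{1}{4 + 12} \cdot 4 + 312 = 2 \cdot 12 \cdot \frac{1}{16} \cdot 4 + 312 = \frac{3}{2} \cdot 4 + 312 = 6 + 312 = 318$)
$O - -237790 = 318 - -237790 = 318 + 237790 = 238108$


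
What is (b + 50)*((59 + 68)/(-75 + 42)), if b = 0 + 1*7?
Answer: -2413/11 ≈ -219.36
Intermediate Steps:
b = 7 (b = 0 + 7 = 7)
(b + 50)*((59 + 68)/(-75 + 42)) = (7 + 50)*((59 + 68)/(-75 + 42)) = 57*(127/(-33)) = 57*(127*(-1/33)) = 57*(-127/33) = -2413/11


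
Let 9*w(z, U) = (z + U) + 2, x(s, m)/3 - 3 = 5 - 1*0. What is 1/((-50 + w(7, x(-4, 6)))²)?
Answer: 9/19321 ≈ 0.00046581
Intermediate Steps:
x(s, m) = 24 (x(s, m) = 9 + 3*(5 - 1*0) = 9 + 3*(5 + 0) = 9 + 3*5 = 9 + 15 = 24)
w(z, U) = 2/9 + U/9 + z/9 (w(z, U) = ((z + U) + 2)/9 = ((U + z) + 2)/9 = (2 + U + z)/9 = 2/9 + U/9 + z/9)
1/((-50 + w(7, x(-4, 6)))²) = 1/((-50 + (2/9 + (⅑)*24 + (⅑)*7))²) = 1/((-50 + (2/9 + 8/3 + 7/9))²) = 1/((-50 + 11/3)²) = 1/((-139/3)²) = 1/(19321/9) = 9/19321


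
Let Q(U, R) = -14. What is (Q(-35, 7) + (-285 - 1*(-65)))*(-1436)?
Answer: 336024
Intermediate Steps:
(Q(-35, 7) + (-285 - 1*(-65)))*(-1436) = (-14 + (-285 - 1*(-65)))*(-1436) = (-14 + (-285 + 65))*(-1436) = (-14 - 220)*(-1436) = -234*(-1436) = 336024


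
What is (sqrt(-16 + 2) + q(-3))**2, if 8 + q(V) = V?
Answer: (11 - I*sqrt(14))**2 ≈ 107.0 - 82.316*I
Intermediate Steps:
q(V) = -8 + V
(sqrt(-16 + 2) + q(-3))**2 = (sqrt(-16 + 2) + (-8 - 3))**2 = (sqrt(-14) - 11)**2 = (I*sqrt(14) - 11)**2 = (-11 + I*sqrt(14))**2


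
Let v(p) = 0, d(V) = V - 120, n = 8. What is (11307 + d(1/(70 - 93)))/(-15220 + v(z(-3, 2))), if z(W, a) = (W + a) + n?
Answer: -12865/17503 ≈ -0.73502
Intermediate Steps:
z(W, a) = 8 + W + a (z(W, a) = (W + a) + 8 = 8 + W + a)
d(V) = -120 + V
(11307 + d(1/(70 - 93)))/(-15220 + v(z(-3, 2))) = (11307 + (-120 + 1/(70 - 93)))/(-15220 + 0) = (11307 + (-120 + 1/(-23)))/(-15220) = (11307 + (-120 - 1/23))*(-1/15220) = (11307 - 2761/23)*(-1/15220) = (257300/23)*(-1/15220) = -12865/17503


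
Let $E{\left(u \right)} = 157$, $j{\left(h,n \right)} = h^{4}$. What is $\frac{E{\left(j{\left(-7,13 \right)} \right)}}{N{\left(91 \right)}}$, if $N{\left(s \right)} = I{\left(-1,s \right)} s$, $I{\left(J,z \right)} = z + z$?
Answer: $\frac{157}{16562} \approx 0.0094795$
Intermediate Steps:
$I{\left(J,z \right)} = 2 z$
$N{\left(s \right)} = 2 s^{2}$ ($N{\left(s \right)} = 2 s s = 2 s^{2}$)
$\frac{E{\left(j{\left(-7,13 \right)} \right)}}{N{\left(91 \right)}} = \frac{157}{2 \cdot 91^{2}} = \frac{157}{2 \cdot 8281} = \frac{157}{16562}$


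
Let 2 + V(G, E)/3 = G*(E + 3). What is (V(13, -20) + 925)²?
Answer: 65536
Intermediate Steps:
V(G, E) = -6 + 3*G*(3 + E) (V(G, E) = -6 + 3*(G*(E + 3)) = -6 + 3*(G*(3 + E)) = -6 + 3*G*(3 + E))
(V(13, -20) + 925)² = ((-6 + 9*13 + 3*(-20)*13) + 925)² = ((-6 + 117 - 780) + 925)² = (-669 + 925)² = 256² = 65536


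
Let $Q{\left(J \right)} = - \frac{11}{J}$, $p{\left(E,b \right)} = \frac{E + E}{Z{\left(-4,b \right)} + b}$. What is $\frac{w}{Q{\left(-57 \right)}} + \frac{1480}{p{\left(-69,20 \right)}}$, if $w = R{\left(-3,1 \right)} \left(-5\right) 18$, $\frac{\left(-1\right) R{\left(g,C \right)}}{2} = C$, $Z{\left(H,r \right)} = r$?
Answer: $\frac{382340}{759} \approx 503.74$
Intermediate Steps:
$R{\left(g,C \right)} = - 2 C$
$p{\left(E,b \right)} = \frac{E}{b}$ ($p{\left(E,b \right)} = \frac{E + E}{b + b} = \frac{2 E}{2 b} = 2 E \frac{1}{2 b} = \frac{E}{b}$)
$w = 180$ ($w = \left(-2\right) 1 \left(-5\right) 18 = \left(-2\right) \left(-5\right) 18 = 10 \cdot 18 = 180$)
$\frac{w}{Q{\left(-57 \right)}} + \frac{1480}{p{\left(-69,20 \right)}} = \frac{180}{\left(-11\right) \frac{1}{-57}} + \frac{1480}{\left(-69\right) \frac{1}{20}} = \frac{180}{\left(-11\right) \left(- \frac{1}{57}\right)} + \frac{1480}{\left(-69\right) \frac{1}{20}} = \frac{180}{\frac{11}{57}} + \frac{1480}{- \frac{69}{20}} = 180 \cdot \frac{57}{11} + 1480 \left(- \frac{20}{69}\right) = \frac{10260}{11} - \frac{29600}{69} = \frac{382340}{759}$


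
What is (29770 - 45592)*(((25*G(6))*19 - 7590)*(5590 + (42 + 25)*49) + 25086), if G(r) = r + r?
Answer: 264937554648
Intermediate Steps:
G(r) = 2*r
(29770 - 45592)*(((25*G(6))*19 - 7590)*(5590 + (42 + 25)*49) + 25086) = (29770 - 45592)*(((25*(2*6))*19 - 7590)*(5590 + (42 + 25)*49) + 25086) = -15822*(((25*12)*19 - 7590)*(5590 + 67*49) + 25086) = -15822*((300*19 - 7590)*(5590 + 3283) + 25086) = -15822*((5700 - 7590)*8873 + 25086) = -15822*(-1890*8873 + 25086) = -15822*(-16769970 + 25086) = -15822*(-16744884) = 264937554648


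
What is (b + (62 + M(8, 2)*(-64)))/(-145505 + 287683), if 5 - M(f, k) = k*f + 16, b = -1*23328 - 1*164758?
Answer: -93148/71089 ≈ -1.3103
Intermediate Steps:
b = -188086 (b = -23328 - 164758 = -188086)
M(f, k) = -11 - f*k (M(f, k) = 5 - (k*f + 16) = 5 - (f*k + 16) = 5 - (16 + f*k) = 5 + (-16 - f*k) = -11 - f*k)
(b + (62 + M(8, 2)*(-64)))/(-145505 + 287683) = (-188086 + (62 + (-11 - 1*8*2)*(-64)))/(-145505 + 287683) = (-188086 + (62 + (-11 - 16)*(-64)))/142178 = (-188086 + (62 - 27*(-64)))*(1/142178) = (-188086 + (62 + 1728))*(1/142178) = (-188086 + 1790)*(1/142178) = -186296*1/142178 = -93148/71089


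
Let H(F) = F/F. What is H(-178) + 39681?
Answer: 39682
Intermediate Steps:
H(F) = 1
H(-178) + 39681 = 1 + 39681 = 39682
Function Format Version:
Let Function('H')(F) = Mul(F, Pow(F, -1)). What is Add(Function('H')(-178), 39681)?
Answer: 39682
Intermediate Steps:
Function('H')(F) = 1
Add(Function('H')(-178), 39681) = Add(1, 39681) = 39682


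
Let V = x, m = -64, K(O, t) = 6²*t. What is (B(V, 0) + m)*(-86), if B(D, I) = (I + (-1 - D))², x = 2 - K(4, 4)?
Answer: -1704262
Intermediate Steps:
K(O, t) = 36*t
x = -142 (x = 2 - 36*4 = 2 - 1*144 = 2 - 144 = -142)
V = -142
B(D, I) = (-1 + I - D)²
(B(V, 0) + m)*(-86) = ((1 - 142 - 1*0)² - 64)*(-86) = ((1 - 142 + 0)² - 64)*(-86) = ((-141)² - 64)*(-86) = (19881 - 64)*(-86) = 19817*(-86) = -1704262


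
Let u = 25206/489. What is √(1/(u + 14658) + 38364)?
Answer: √55136302534681058/1198828 ≈ 195.87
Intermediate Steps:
u = 8402/163 (u = 25206*(1/489) = 8402/163 ≈ 51.546)
√(1/(u + 14658) + 38364) = √(1/(8402/163 + 14658) + 38364) = √(1/(2397656/163) + 38364) = √(163/2397656 + 38364) = √(91983674947/2397656) = √55136302534681058/1198828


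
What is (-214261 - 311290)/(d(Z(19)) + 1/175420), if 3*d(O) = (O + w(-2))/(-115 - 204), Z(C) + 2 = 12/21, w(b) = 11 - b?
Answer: 29409297897980/676301 ≈ 4.3486e+7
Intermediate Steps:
Z(C) = -10/7 (Z(C) = -2 + 12/21 = -2 + 12*(1/21) = -2 + 4/7 = -10/7)
d(O) = -13/957 - O/957 (d(O) = ((O + (11 - 1*(-2)))/(-115 - 204))/3 = ((O + (11 + 2))/(-319))/3 = ((O + 13)*(-1/319))/3 = ((13 + O)*(-1/319))/3 = (-13/319 - O/319)/3 = -13/957 - O/957)
(-214261 - 311290)/(d(Z(19)) + 1/175420) = (-214261 - 311290)/((-13/957 - 1/957*(-10/7)) + 1/175420) = -525551/((-13/957 + 10/6699) + 1/175420) = -525551/(-27/2233 + 1/175420) = -525551/(-676301/55958980) = -525551*(-55958980/676301) = 29409297897980/676301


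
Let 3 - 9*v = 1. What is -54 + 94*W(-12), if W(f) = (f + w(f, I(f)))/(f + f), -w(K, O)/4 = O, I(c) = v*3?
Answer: 31/9 ≈ 3.4444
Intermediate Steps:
v = 2/9 (v = ⅓ - ⅑*1 = ⅓ - ⅑ = 2/9 ≈ 0.22222)
I(c) = ⅔ (I(c) = (2/9)*3 = ⅔)
w(K, O) = -4*O
W(f) = (-8/3 + f)/(2*f) (W(f) = (f - 4*⅔)/(f + f) = (f - 8/3)/((2*f)) = (-8/3 + f)*(1/(2*f)) = (-8/3 + f)/(2*f))
-54 + 94*W(-12) = -54 + 94*((⅙)*(-8 + 3*(-12))/(-12)) = -54 + 94*((⅙)*(-1/12)*(-8 - 36)) = -54 + 94*((⅙)*(-1/12)*(-44)) = -54 + 94*(11/18) = -54 + 517/9 = 31/9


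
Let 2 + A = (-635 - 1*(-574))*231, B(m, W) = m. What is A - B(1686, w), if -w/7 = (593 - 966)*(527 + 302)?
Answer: -15779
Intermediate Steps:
w = 2164519 (w = -7*(593 - 966)*(527 + 302) = -(-2611)*829 = -7*(-309217) = 2164519)
A = -14093 (A = -2 + (-635 - 1*(-574))*231 = -2 + (-635 + 574)*231 = -2 - 61*231 = -2 - 14091 = -14093)
A - B(1686, w) = -14093 - 1*1686 = -14093 - 1686 = -15779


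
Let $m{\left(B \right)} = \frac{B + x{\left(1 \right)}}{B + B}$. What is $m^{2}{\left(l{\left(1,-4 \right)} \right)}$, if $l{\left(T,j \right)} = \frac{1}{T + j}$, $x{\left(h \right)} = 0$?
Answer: $\frac{1}{4} \approx 0.25$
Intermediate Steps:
$m{\left(B \right)} = \frac{1}{2}$ ($m{\left(B \right)} = \frac{B + 0}{B + B} = \frac{B}{2 B} = B \frac{1}{2 B} = \frac{1}{2}$)
$m^{2}{\left(l{\left(1,-4 \right)} \right)} = \left(\frac{1}{2}\right)^{2} = \frac{1}{4}$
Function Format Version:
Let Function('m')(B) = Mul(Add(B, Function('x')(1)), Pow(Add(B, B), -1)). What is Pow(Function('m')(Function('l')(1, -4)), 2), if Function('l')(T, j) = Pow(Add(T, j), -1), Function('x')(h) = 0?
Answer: Rational(1, 4) ≈ 0.25000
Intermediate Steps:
Function('m')(B) = Rational(1, 2) (Function('m')(B) = Mul(Add(B, 0), Pow(Add(B, B), -1)) = Mul(B, Pow(Mul(2, B), -1)) = Mul(B, Mul(Rational(1, 2), Pow(B, -1))) = Rational(1, 2))
Pow(Function('m')(Function('l')(1, -4)), 2) = Pow(Rational(1, 2), 2) = Rational(1, 4)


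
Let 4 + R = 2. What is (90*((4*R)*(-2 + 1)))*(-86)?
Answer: -61920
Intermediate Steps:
R = -2 (R = -4 + 2 = -2)
(90*((4*R)*(-2 + 1)))*(-86) = (90*((4*(-2))*(-2 + 1)))*(-86) = (90*(-8*(-1)))*(-86) = (90*8)*(-86) = 720*(-86) = -61920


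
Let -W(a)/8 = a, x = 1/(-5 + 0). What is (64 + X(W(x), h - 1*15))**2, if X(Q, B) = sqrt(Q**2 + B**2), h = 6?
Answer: (320 + sqrt(2089))**2/25 ≈ 5349.6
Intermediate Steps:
x = -1/5 (x = 1/(-5) = -1/5 ≈ -0.20000)
W(a) = -8*a
X(Q, B) = sqrt(B**2 + Q**2)
(64 + X(W(x), h - 1*15))**2 = (64 + sqrt((6 - 1*15)**2 + (-8*(-1/5))**2))**2 = (64 + sqrt((6 - 15)**2 + (8/5)**2))**2 = (64 + sqrt((-9)**2 + 64/25))**2 = (64 + sqrt(81 + 64/25))**2 = (64 + sqrt(2089/25))**2 = (64 + sqrt(2089)/5)**2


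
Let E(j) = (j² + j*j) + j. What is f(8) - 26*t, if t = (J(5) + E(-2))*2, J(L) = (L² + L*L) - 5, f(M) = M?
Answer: -2644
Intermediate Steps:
E(j) = j + 2*j² (E(j) = (j² + j²) + j = 2*j² + j = j + 2*j²)
J(L) = -5 + 2*L² (J(L) = (L² + L²) - 5 = 2*L² - 5 = -5 + 2*L²)
t = 102 (t = ((-5 + 2*5²) - 2*(1 + 2*(-2)))*2 = ((-5 + 2*25) - 2*(1 - 4))*2 = ((-5 + 50) - 2*(-3))*2 = (45 + 6)*2 = 51*2 = 102)
f(8) - 26*t = 8 - 26*102 = 8 - 2652 = -2644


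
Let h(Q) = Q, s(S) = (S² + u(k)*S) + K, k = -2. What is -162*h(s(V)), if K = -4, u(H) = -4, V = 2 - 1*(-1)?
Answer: 1134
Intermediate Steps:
V = 3 (V = 2 + 1 = 3)
s(S) = -4 + S² - 4*S (s(S) = (S² - 4*S) - 4 = -4 + S² - 4*S)
-162*h(s(V)) = -162*(-4 + 3² - 4*3) = -162*(-4 + 9 - 12) = -162*(-7) = 1134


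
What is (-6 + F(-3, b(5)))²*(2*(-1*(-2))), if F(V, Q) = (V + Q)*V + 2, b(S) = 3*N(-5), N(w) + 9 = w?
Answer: 68644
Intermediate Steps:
N(w) = -9 + w
b(S) = -42 (b(S) = 3*(-9 - 5) = 3*(-14) = -42)
F(V, Q) = 2 + V*(Q + V) (F(V, Q) = (Q + V)*V + 2 = V*(Q + V) + 2 = 2 + V*(Q + V))
(-6 + F(-3, b(5)))²*(2*(-1*(-2))) = (-6 + (2 + (-3)² - 42*(-3)))²*(2*(-1*(-2))) = (-6 + (2 + 9 + 126))²*(2*2) = (-6 + 137)²*4 = 131²*4 = 17161*4 = 68644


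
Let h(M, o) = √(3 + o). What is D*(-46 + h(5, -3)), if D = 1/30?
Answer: -23/15 ≈ -1.5333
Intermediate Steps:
D = 1/30 ≈ 0.033333
D*(-46 + h(5, -3)) = (-46 + √(3 - 3))/30 = (-46 + √0)/30 = (-46 + 0)/30 = (1/30)*(-46) = -23/15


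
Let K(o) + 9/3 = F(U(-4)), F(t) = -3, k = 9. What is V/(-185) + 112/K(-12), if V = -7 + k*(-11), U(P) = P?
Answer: -10042/555 ≈ -18.094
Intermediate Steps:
V = -106 (V = -7 + 9*(-11) = -7 - 99 = -106)
K(o) = -6 (K(o) = -3 - 3 = -6)
V/(-185) + 112/K(-12) = -106/(-185) + 112/(-6) = -106*(-1/185) + 112*(-1/6) = 106/185 - 56/3 = -10042/555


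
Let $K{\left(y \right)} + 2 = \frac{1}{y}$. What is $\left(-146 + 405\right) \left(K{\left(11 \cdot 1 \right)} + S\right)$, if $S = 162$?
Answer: $\frac{456099}{11} \approx 41464.0$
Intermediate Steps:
$K{\left(y \right)} = -2 + \frac{1}{y}$
$\left(-146 + 405\right) \left(K{\left(11 \cdot 1 \right)} + S\right) = \left(-146 + 405\right) \left(\left(-2 + \frac{1}{11 \cdot 1}\right) + 162\right) = 259 \left(\left(-2 + \frac{1}{11}\right) + 162\right) = 259 \left(- \frac{21}{11} + 162\right) = 259 \cdot \frac{1761}{11} = \frac{456099}{11}$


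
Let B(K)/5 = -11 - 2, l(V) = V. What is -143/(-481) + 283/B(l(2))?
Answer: -9756/2405 ≈ -4.0565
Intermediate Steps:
B(K) = -65 (B(K) = 5*(-11 - 2) = 5*(-13) = -65)
-143/(-481) + 283/B(l(2)) = -143/(-481) + 283/(-65) = -143*(-1/481) + 283*(-1/65) = 11/37 - 283/65 = -9756/2405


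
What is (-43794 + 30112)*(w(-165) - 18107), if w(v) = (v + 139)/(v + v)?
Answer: 40876917844/165 ≈ 2.4774e+8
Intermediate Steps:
w(v) = (139 + v)/(2*v) (w(v) = (139 + v)/((2*v)) = (139 + v)*(1/(2*v)) = (139 + v)/(2*v))
(-43794 + 30112)*(w(-165) - 18107) = (-43794 + 30112)*((½)*(139 - 165)/(-165) - 18107) = -13682*((½)*(-1/165)*(-26) - 18107) = -13682*(13/165 - 18107) = -13682*(-2987642/165) = 40876917844/165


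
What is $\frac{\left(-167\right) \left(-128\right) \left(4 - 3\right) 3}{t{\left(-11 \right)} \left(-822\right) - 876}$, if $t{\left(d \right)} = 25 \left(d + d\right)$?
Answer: $\frac{2672}{18801} \approx 0.14212$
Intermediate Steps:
$t{\left(d \right)} = 50 d$ ($t{\left(d \right)} = 25 \cdot 2 d = 50 d$)
$\frac{\left(-167\right) \left(-128\right) \left(4 - 3\right) 3}{t{\left(-11 \right)} \left(-822\right) - 876} = \frac{\left(-167\right) \left(-128\right) \left(4 - 3\right) 3}{50 \left(-11\right) \left(-822\right) - 876} = \frac{21376 \cdot 1 \cdot 3}{\left(-550\right) \left(-822\right) - 876} = \frac{21376 \cdot 3}{452100 - 876} = \frac{64128}{451224} = 64128 \cdot \frac{1}{451224} = \frac{2672}{18801}$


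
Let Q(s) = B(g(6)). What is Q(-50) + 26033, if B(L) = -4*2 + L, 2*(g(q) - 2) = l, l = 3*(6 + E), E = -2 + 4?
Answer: 26039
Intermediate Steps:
E = 2
l = 24 (l = 3*(6 + 2) = 3*8 = 24)
g(q) = 14 (g(q) = 2 + (½)*24 = 2 + 12 = 14)
B(L) = -8 + L
Q(s) = 6 (Q(s) = -8 + 14 = 6)
Q(-50) + 26033 = 6 + 26033 = 26039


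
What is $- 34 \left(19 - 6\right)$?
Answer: $-442$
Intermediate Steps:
$- 34 \left(19 - 6\right) = \left(-34\right) 13 = -442$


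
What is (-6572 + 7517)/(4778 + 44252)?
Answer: 189/9806 ≈ 0.019274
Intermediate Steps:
(-6572 + 7517)/(4778 + 44252) = 945/49030 = 945*(1/49030) = 189/9806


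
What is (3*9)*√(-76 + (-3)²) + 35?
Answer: 35 + 27*I*√67 ≈ 35.0 + 221.0*I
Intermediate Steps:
(3*9)*√(-76 + (-3)²) + 35 = 27*√(-76 + 9) + 35 = 27*√(-67) + 35 = 27*(I*√67) + 35 = 27*I*√67 + 35 = 35 + 27*I*√67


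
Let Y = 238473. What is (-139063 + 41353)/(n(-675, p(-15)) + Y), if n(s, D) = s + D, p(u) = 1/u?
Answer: -1465650/3566969 ≈ -0.41089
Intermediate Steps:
n(s, D) = D + s
(-139063 + 41353)/(n(-675, p(-15)) + Y) = (-139063 + 41353)/((1/(-15) - 675) + 238473) = -97710/((-1/15 - 675) + 238473) = -97710/(-10126/15 + 238473) = -97710/3566969/15 = -97710*15/3566969 = -1465650/3566969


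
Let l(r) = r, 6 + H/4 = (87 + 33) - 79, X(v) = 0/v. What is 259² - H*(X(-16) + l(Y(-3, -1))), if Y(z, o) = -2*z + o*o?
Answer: 66101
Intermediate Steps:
X(v) = 0
H = 140 (H = -24 + 4*((87 + 33) - 79) = -24 + 4*(120 - 79) = -24 + 4*41 = -24 + 164 = 140)
Y(z, o) = o² - 2*z (Y(z, o) = -2*z + o² = o² - 2*z)
259² - H*(X(-16) + l(Y(-3, -1))) = 259² - 140*(0 + ((-1)² - 2*(-3))) = 67081 - 140*(0 + (1 + 6)) = 67081 - 140*(0 + 7) = 67081 - 140*7 = 67081 - 1*980 = 67081 - 980 = 66101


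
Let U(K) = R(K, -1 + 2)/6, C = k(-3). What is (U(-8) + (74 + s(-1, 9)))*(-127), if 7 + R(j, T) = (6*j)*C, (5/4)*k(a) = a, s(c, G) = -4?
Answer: -335407/30 ≈ -11180.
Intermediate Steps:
k(a) = 4*a/5
C = -12/5 (C = (⅘)*(-3) = -12/5 ≈ -2.4000)
R(j, T) = -7 - 72*j/5 (R(j, T) = -7 + (6*j)*(-12/5) = -7 - 72*j/5)
U(K) = -7/6 - 12*K/5 (U(K) = (-7 - 72*K/5)/6 = (-7 - 72*K/5)*(⅙) = -7/6 - 12*K/5)
(U(-8) + (74 + s(-1, 9)))*(-127) = ((-7/6 - 12/5*(-8)) + (74 - 4))*(-127) = ((-7/6 + 96/5) + 70)*(-127) = (541/30 + 70)*(-127) = (2641/30)*(-127) = -335407/30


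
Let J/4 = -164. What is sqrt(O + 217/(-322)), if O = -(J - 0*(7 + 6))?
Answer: sqrt(1386670)/46 ≈ 25.599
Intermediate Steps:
J = -656 (J = 4*(-164) = -656)
O = 656 (O = -(-656 - 0*(7 + 6)) = -(-656 - 0*13) = -(-656 - 1*0) = -(-656 + 0) = -1*(-656) = 656)
sqrt(O + 217/(-322)) = sqrt(656 + 217/(-322)) = sqrt(656 + 217*(-1/322)) = sqrt(656 - 31/46) = sqrt(30145/46) = sqrt(1386670)/46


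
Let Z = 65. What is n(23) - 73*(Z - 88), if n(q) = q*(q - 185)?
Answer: -2047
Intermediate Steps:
n(q) = q*(-185 + q)
n(23) - 73*(Z - 88) = 23*(-185 + 23) - 73*(65 - 88) = 23*(-162) - 73*(-23) = -3726 - 1*(-1679) = -3726 + 1679 = -2047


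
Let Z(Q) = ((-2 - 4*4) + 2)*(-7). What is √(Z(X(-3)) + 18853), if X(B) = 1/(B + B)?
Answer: √18965 ≈ 137.71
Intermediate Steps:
X(B) = 1/(2*B)
Z(Q) = 112 (Z(Q) = ((-2 - 16) + 2)*(-7) = (-18 + 2)*(-7) = -16*(-7) = 112)
√(Z(X(-3)) + 18853) = √(112 + 18853) = √18965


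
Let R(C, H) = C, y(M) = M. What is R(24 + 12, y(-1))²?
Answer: 1296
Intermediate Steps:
R(24 + 12, y(-1))² = (24 + 12)² = 36² = 1296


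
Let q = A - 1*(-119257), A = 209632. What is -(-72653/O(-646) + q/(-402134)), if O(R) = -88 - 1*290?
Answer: -1038997195/5428809 ≈ -191.39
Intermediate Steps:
O(R) = -378 (O(R) = -88 - 290 = -378)
q = 328889 (q = 209632 - 1*(-119257) = 209632 + 119257 = 328889)
-(-72653/O(-646) + q/(-402134)) = -(-72653/(-378) + 328889/(-402134)) = -(-72653*(-1/378) + 328889*(-1/402134)) = -(10379/54 - 328889/402134) = -1*1038997195/5428809 = -1038997195/5428809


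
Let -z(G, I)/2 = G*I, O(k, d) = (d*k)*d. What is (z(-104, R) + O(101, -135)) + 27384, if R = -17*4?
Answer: 1853965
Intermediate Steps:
O(k, d) = k*d²
R = -68
z(G, I) = -2*G*I
(z(-104, R) + O(101, -135)) + 27384 = (-2*(-104)*(-68) + 101*(-135)²) + 27384 = (-14144 + 101*18225) + 27384 = (-14144 + 1840725) + 27384 = 1826581 + 27384 = 1853965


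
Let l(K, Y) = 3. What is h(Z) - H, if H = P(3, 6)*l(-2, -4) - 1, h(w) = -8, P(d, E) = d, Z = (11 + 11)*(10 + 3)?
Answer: -16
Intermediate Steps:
Z = 286 (Z = 22*13 = 286)
H = 8 (H = 3*3 - 1 = 9 - 1 = 8)
h(Z) - H = -8 - 1*8 = -8 - 8 = -16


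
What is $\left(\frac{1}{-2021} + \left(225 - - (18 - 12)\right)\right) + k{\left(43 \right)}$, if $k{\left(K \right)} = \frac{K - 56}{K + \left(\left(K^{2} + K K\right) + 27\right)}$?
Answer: $\frac{1759064527}{7615128} \approx 231.0$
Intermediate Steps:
$k{\left(K \right)} = \frac{-56 + K}{27 + K + 2 K^{2}}$ ($k{\left(K \right)} = \frac{-56 + K}{K + \left(\left(K^{2} + K^{2}\right) + 27\right)} = \frac{-56 + K}{K + \left(2 K^{2} + 27\right)} = \frac{-56 + K}{K + \left(27 + 2 K^{2}\right)} = \frac{-56 + K}{27 + K + 2 K^{2}}$)
$\left(\frac{1}{-2021} + \left(225 - - (18 - 12)\right)\right) + k{\left(43 \right)} = \left(\frac{1}{-2021} + \left(225 - - (18 - 12)\right)\right) + \frac{-56 + 43}{27 + 43 + 2 \cdot 43^{2}} = \left(- \frac{1}{2021} + \left(225 - \left(-1\right) 6\right)\right) + \frac{1}{27 + 43 + 2 \cdot 1849} \left(-13\right) = \left(- \frac{1}{2021} + \left(225 - -6\right)\right) + \frac{1}{27 + 43 + 3698} \left(-13\right) = \left(- \frac{1}{2021} + \left(225 + 6\right)\right) + \frac{1}{3768} \left(-13\right) = \left(- \frac{1}{2021} + 231\right) + \frac{1}{3768} \left(-13\right) = \frac{466850}{2021} - \frac{13}{3768} = \frac{1759064527}{7615128}$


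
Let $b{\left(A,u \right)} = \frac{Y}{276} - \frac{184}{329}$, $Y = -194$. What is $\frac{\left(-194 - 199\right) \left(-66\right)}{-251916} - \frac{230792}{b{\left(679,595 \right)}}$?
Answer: $\frac{439946626541109}{2406007730} \approx 1.8285 \cdot 10^{5}$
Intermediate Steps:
$b{\left(A,u \right)} = - \frac{57305}{45402}$ ($b{\left(A,u \right)} = - \frac{194}{276} - \frac{184}{329} = \left(-194\right) \frac{1}{276} - \frac{184}{329} = - \frac{97}{138} - \frac{184}{329} = - \frac{57305}{45402}$)
$\frac{\left(-194 - 199\right) \left(-66\right)}{-251916} - \frac{230792}{b{\left(679,595 \right)}} = \frac{\left(-194 - 199\right) \left(-66\right)}{-251916} - \frac{230792}{- \frac{57305}{45402}} = \left(-393\right) \left(-66\right) \left(- \frac{1}{251916}\right) - - \frac{10478418384}{57305} = 25938 \left(- \frac{1}{251916}\right) + \frac{10478418384}{57305} = - \frac{4323}{41986} + \frac{10478418384}{57305} = \frac{439946626541109}{2406007730}$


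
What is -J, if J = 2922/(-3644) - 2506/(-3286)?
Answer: 117457/2993546 ≈ 0.039237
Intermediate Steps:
J = -117457/2993546 (J = 2922*(-1/3644) - 2506*(-1/3286) = -1461/1822 + 1253/1643 = -117457/2993546 ≈ -0.039237)
-J = -1*(-117457/2993546) = 117457/2993546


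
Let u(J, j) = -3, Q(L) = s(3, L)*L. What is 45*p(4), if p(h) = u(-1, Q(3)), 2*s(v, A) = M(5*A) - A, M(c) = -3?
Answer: -135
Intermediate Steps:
s(v, A) = -3/2 - A/2 (s(v, A) = (-3 - A)/2 = -3/2 - A/2)
Q(L) = L*(-3/2 - L/2) (Q(L) = (-3/2 - L/2)*L = L*(-3/2 - L/2))
p(h) = -3
45*p(4) = 45*(-3) = -135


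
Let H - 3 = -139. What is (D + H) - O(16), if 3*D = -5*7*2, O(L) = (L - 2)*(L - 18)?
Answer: -394/3 ≈ -131.33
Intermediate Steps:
H = -136 (H = 3 - 139 = -136)
O(L) = (-18 + L)*(-2 + L) (O(L) = (-2 + L)*(-18 + L) = (-18 + L)*(-2 + L))
D = -70/3 (D = (-5*7*2)/3 = (-35*2)/3 = (⅓)*(-70) = -70/3 ≈ -23.333)
(D + H) - O(16) = (-70/3 - 136) - (36 + 16² - 20*16) = -478/3 - (36 + 256 - 320) = -478/3 - 1*(-28) = -478/3 + 28 = -394/3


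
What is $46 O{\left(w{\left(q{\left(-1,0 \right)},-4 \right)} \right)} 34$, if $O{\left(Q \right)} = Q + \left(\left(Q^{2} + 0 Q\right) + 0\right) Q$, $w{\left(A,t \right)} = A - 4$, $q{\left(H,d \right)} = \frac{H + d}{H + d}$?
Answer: $-46920$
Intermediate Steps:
$q{\left(H,d \right)} = 1$
$w{\left(A,t \right)} = -4 + A$ ($w{\left(A,t \right)} = A - 4 = -4 + A$)
$O{\left(Q \right)} = Q + Q^{3}$ ($O{\left(Q \right)} = Q + \left(\left(Q^{2} + 0\right) + 0\right) Q = Q + \left(Q^{2} + 0\right) Q = Q + Q^{2} Q = Q + Q^{3}$)
$46 O{\left(w{\left(q{\left(-1,0 \right)},-4 \right)} \right)} 34 = 46 \left(\left(-4 + 1\right) + \left(-4 + 1\right)^{3}\right) 34 = 46 \left(-3 + \left(-3\right)^{3}\right) 34 = 46 \left(-3 - 27\right) 34 = 46 \left(-30\right) 34 = \left(-1380\right) 34 = -46920$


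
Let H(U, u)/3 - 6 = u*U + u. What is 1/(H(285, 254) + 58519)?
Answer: 1/276469 ≈ 3.6170e-6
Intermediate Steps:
H(U, u) = 18 + 3*u + 3*U*u (H(U, u) = 18 + 3*(u*U + u) = 18 + 3*(U*u + u) = 18 + 3*(u + U*u) = 18 + (3*u + 3*U*u) = 18 + 3*u + 3*U*u)
1/(H(285, 254) + 58519) = 1/((18 + 3*254 + 3*285*254) + 58519) = 1/((18 + 762 + 217170) + 58519) = 1/(217950 + 58519) = 1/276469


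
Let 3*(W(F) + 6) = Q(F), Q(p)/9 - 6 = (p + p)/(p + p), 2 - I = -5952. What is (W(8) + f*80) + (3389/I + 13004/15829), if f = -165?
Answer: -1242500672913/94245866 ≈ -13184.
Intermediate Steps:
I = 5954 (I = 2 - 1*(-5952) = 2 + 5952 = 5954)
Q(p) = 63 (Q(p) = 54 + 9*((p + p)/(p + p)) = 54 + 9*((2*p)/((2*p))) = 54 + 9*((2*p)*(1/(2*p))) = 54 + 9*1 = 54 + 9 = 63)
W(F) = 15 (W(F) = -6 + (⅓)*63 = -6 + 21 = 15)
(W(8) + f*80) + (3389/I + 13004/15829) = (15 - 165*80) + (3389/5954 + 13004/15829) = (15 - 13200) + (3389*(1/5954) + 13004*(1/15829)) = -13185 + (3389/5954 + 13004/15829) = -13185 + 131070297/94245866 = -1242500672913/94245866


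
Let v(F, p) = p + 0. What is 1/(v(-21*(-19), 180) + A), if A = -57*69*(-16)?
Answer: 1/63108 ≈ 1.5846e-5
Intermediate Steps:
v(F, p) = p
A = 62928 (A = -3933*(-16) = 62928)
1/(v(-21*(-19), 180) + A) = 1/(180 + 62928) = 1/63108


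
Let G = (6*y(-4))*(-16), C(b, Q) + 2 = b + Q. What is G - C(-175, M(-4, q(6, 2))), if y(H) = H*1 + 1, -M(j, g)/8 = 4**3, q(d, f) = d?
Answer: 977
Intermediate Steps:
M(j, g) = -512 (M(j, g) = -8*4**3 = -8*64 = -512)
C(b, Q) = -2 + Q + b (C(b, Q) = -2 + (b + Q) = -2 + (Q + b) = -2 + Q + b)
y(H) = 1 + H (y(H) = H + 1 = 1 + H)
G = 288 (G = (6*(1 - 4))*(-16) = (6*(-3))*(-16) = -18*(-16) = 288)
G - C(-175, M(-4, q(6, 2))) = 288 - (-2 - 512 - 175) = 288 - 1*(-689) = 288 + 689 = 977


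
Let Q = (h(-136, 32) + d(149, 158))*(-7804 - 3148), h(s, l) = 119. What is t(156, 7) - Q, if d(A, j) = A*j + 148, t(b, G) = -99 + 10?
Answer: 260756079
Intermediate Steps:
t(b, G) = -89
d(A, j) = 148 + A*j
Q = -260756168 (Q = (119 + (148 + 149*158))*(-7804 - 3148) = (119 + (148 + 23542))*(-10952) = (119 + 23690)*(-10952) = 23809*(-10952) = -260756168)
t(156, 7) - Q = -89 - 1*(-260756168) = -89 + 260756168 = 260756079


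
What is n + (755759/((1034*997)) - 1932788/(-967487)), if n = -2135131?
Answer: -2129535115590864449/997380413326 ≈ -2.1351e+6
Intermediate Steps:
n + (755759/((1034*997)) - 1932788/(-967487)) = -2135131 + (755759/((1034*997)) - 1932788/(-967487)) = -2135131 + (755759/1030898 - 1932788*(-1/967487)) = -2135131 + (755759*(1/1030898) + 1932788/967487) = -2135131 + (755759/1030898 + 1932788/967487) = -2135131 + 2723694291257/997380413326 = -2129535115590864449/997380413326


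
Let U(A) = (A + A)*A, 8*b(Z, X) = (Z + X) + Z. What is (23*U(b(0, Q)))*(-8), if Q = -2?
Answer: -23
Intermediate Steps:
b(Z, X) = Z/4 + X/8 (b(Z, X) = ((Z + X) + Z)/8 = ((X + Z) + Z)/8 = (X + 2*Z)/8 = Z/4 + X/8)
U(A) = 2*A² (U(A) = (2*A)*A = 2*A²)
(23*U(b(0, Q)))*(-8) = (23*(2*((¼)*0 + (⅛)*(-2))²))*(-8) = (23*(2*(0 - ¼)²))*(-8) = (23*(2*(-¼)²))*(-8) = (23*(2*(1/16)))*(-8) = (23*(⅛))*(-8) = (23/8)*(-8) = -23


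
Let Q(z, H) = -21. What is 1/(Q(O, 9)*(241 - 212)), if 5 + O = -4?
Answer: -1/609 ≈ -0.0016420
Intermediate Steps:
O = -9 (O = -5 - 4 = -9)
1/(Q(O, 9)*(241 - 212)) = 1/(-21*(241 - 212)) = 1/(-21*29) = 1/(-609) = -1/609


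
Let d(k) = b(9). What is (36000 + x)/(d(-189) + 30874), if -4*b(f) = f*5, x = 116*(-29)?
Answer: 3184/3011 ≈ 1.0575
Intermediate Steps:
x = -3364
b(f) = -5*f/4 (b(f) = -f*5/4 = -5*f/4)
d(k) = -45/4 (d(k) = -5/4*9 = -45/4)
(36000 + x)/(d(-189) + 30874) = (36000 - 3364)/(-45/4 + 30874) = 32636/(123451/4) = 32636*(4/123451) = 3184/3011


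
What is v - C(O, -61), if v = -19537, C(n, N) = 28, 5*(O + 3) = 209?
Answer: -19565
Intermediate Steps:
O = 194/5 (O = -3 + (⅕)*209 = -3 + 209/5 = 194/5 ≈ 38.800)
v - C(O, -61) = -19537 - 1*28 = -19537 - 28 = -19565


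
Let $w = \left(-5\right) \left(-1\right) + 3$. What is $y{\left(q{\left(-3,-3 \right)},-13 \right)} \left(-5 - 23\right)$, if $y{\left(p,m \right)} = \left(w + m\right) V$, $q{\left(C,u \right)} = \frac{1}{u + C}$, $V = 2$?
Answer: $280$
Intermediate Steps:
$q{\left(C,u \right)} = \frac{1}{C + u}$
$w = 8$ ($w = 5 + 3 = 8$)
$y{\left(p,m \right)} = 16 + 2 m$ ($y{\left(p,m \right)} = \left(8 + m\right) 2 = 16 + 2 m$)
$y{\left(q{\left(-3,-3 \right)},-13 \right)} \left(-5 - 23\right) = \left(16 + 2 \left(-13\right)\right) \left(-5 - 23\right) = \left(16 - 26\right) \left(-5 - 23\right) = \left(-10\right) \left(-28\right) = 280$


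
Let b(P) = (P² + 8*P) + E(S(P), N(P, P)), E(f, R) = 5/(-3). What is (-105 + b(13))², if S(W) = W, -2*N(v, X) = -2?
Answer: 249001/9 ≈ 27667.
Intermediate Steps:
N(v, X) = 1 (N(v, X) = -½*(-2) = 1)
E(f, R) = -5/3 (E(f, R) = 5*(-⅓) = -5/3)
b(P) = -5/3 + P² + 8*P (b(P) = (P² + 8*P) - 5/3 = -5/3 + P² + 8*P)
(-105 + b(13))² = (-105 + (-5/3 + 13² + 8*13))² = (-105 + (-5/3 + 169 + 104))² = (-105 + 814/3)² = (499/3)² = 249001/9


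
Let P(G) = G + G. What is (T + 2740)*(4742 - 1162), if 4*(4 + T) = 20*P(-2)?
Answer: 9723280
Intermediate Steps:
P(G) = 2*G
T = -24 (T = -4 + (20*(2*(-2)))/4 = -4 + (20*(-4))/4 = -4 + (¼)*(-80) = -4 - 20 = -24)
(T + 2740)*(4742 - 1162) = (-24 + 2740)*(4742 - 1162) = 2716*3580 = 9723280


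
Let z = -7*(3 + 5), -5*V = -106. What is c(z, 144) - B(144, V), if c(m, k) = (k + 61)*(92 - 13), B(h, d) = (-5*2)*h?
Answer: 17635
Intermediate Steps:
V = 106/5 (V = -⅕*(-106) = 106/5 ≈ 21.200)
B(h, d) = -10*h
z = -56 (z = -7*8 = -56)
c(m, k) = 4819 + 79*k (c(m, k) = (61 + k)*79 = 4819 + 79*k)
c(z, 144) - B(144, V) = (4819 + 79*144) - (-10)*144 = (4819 + 11376) - 1*(-1440) = 16195 + 1440 = 17635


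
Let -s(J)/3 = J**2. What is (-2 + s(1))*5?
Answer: -25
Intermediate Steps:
s(J) = -3*J**2
(-2 + s(1))*5 = (-2 - 3*1**2)*5 = (-2 - 3*1)*5 = (-2 - 3)*5 = -5*5 = -25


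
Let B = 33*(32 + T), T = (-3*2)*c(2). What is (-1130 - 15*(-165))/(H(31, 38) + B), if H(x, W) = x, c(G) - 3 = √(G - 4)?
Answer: 663085/321457 + 266310*I*√2/321457 ≈ 2.0627 + 1.1716*I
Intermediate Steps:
c(G) = 3 + √(-4 + G) (c(G) = 3 + √(G - 4) = 3 + √(-4 + G))
T = -18 - 6*I*√2 (T = (-3*2)*(3 + √(-4 + 2)) = -6*(3 + √(-2)) = -6*(3 + I*√2) = -18 - 6*I*√2 ≈ -18.0 - 8.4853*I)
B = 462 - 198*I*√2 (B = 33*(32 + (-18 - 6*I*√2)) = 33*(14 - 6*I*√2) = 462 - 198*I*√2 ≈ 462.0 - 280.01*I)
(-1130 - 15*(-165))/(H(31, 38) + B) = (-1130 - 15*(-165))/(31 + (462 - 198*I*√2)) = (-1130 + 2475)/(493 - 198*I*√2) = 1345/(493 - 198*I*√2)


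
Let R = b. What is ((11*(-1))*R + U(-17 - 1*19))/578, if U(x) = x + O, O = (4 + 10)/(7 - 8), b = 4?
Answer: -47/289 ≈ -0.16263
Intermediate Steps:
R = 4
O = -14 (O = 14/(-1) = 14*(-1) = -14)
U(x) = -14 + x (U(x) = x - 14 = -14 + x)
((11*(-1))*R + U(-17 - 1*19))/578 = ((11*(-1))*4 + (-14 + (-17 - 1*19)))/578 = (-11*4 + (-14 + (-17 - 19)))*(1/578) = (-44 + (-14 - 36))*(1/578) = (-44 - 50)*(1/578) = -94*1/578 = -47/289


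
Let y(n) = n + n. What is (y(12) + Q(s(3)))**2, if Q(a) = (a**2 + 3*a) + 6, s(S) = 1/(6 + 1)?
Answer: 2226064/2401 ≈ 927.14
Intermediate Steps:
y(n) = 2*n
s(S) = 1/7
Q(a) = 6 + a**2 + 3*a
(y(12) + Q(s(3)))**2 = (2*12 + (6 + (1/7)**2 + 3*(1/7)))**2 = (24 + (6 + 1/49 + 3/7))**2 = (24 + 316/49)**2 = (1492/49)**2 = 2226064/2401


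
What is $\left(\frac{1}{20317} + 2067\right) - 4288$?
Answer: $- \frac{45124056}{20317} \approx -2221.0$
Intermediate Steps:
$\left(\frac{1}{20317} + 2067\right) - 4288 = \frac{41995240}{20317} - 4288 = - \frac{45124056}{20317}$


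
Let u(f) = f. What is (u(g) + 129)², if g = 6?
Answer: 18225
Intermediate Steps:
(u(g) + 129)² = (6 + 129)² = 135² = 18225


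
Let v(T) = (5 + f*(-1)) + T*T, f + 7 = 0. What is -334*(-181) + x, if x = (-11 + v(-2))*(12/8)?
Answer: 120923/2 ≈ 60462.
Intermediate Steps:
f = -7 (f = -7 + 0 = -7)
v(T) = 12 + T² (v(T) = (5 - 7*(-1)) + T*T = (5 + 7) + T² = 12 + T²)
x = 15/2 (x = (-11 + (12 + (-2)²))*(12/8) = (-11 + (12 + 4))*(12*(⅛)) = (-11 + 16)*(3/2) = 5*(3/2) = 15/2 ≈ 7.5000)
-334*(-181) + x = -334*(-181) + 15/2 = 60454 + 15/2 = 120923/2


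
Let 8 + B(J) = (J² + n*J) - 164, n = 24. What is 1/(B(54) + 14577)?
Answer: 1/18617 ≈ 5.3714e-5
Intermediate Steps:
B(J) = -172 + J² + 24*J (B(J) = -8 + ((J² + 24*J) - 164) = -8 + (-164 + J² + 24*J) = -172 + J² + 24*J)
1/(B(54) + 14577) = 1/((-172 + 54² + 24*54) + 14577) = 1/((-172 + 2916 + 1296) + 14577) = 1/(4040 + 14577) = 1/18617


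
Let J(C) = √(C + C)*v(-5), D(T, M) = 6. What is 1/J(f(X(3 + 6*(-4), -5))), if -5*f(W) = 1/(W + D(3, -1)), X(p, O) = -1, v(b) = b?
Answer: I*√2/2 ≈ 0.70711*I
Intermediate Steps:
f(W) = -1/(5*(6 + W)) (f(W) = -1/(5*(W + 6)) = -1/(5*(6 + W)))
J(C) = -5*√2*√C (J(C) = √(C + C)*(-5) = √(2*C)*(-5) = (√2*√C)*(-5) = -5*√2*√C)
1/J(f(X(3 + 6*(-4), -5))) = 1/(-5*√2*√(-1/(30 + 5*(-1)))) = 1/(-5*√2*√(-1/(30 - 5))) = 1/(-5*√2*√(-1/25)) = 1/(-5*√2*I/5) = 1/(-I*√2) = I*√2/2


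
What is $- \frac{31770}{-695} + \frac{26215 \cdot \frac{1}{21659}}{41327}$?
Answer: $\frac{5687478530407}{124419107527} \approx 45.712$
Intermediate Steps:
$- \frac{31770}{-695} + \frac{26215 \cdot \frac{1}{21659}}{41327} = \left(-31770\right) \left(- \frac{1}{695}\right) + 26215 \cdot \frac{1}{21659} \cdot \frac{1}{41327} = \frac{6354}{139} + \frac{26215}{21659} \cdot \frac{1}{41327} = \frac{6354}{139} + \frac{26215}{895101493} = \frac{5687478530407}{124419107527}$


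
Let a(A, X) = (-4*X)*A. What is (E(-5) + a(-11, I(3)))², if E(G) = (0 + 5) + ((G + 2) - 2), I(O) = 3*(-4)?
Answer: 278784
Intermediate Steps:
I(O) = -12
E(G) = 5 + G (E(G) = 5 + ((2 + G) - 2) = 5 + G)
a(A, X) = -4*A*X
(E(-5) + a(-11, I(3)))² = ((5 - 5) - 4*(-11)*(-12))² = (0 - 528)² = (-528)² = 278784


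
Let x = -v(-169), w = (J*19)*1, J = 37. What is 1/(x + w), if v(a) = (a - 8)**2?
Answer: -1/30626 ≈ -3.2652e-5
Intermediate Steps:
w = 703 (w = (37*19)*1 = 703*1 = 703)
v(a) = (-8 + a)**2
x = -31329 (x = -(-8 - 169)**2 = -1*(-177)**2 = -1*31329 = -31329)
1/(x + w) = 1/(-31329 + 703) = 1/(-30626) = -1/30626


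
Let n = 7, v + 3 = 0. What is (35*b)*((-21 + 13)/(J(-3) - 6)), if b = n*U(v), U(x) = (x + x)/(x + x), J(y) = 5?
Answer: 1960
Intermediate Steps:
v = -3 (v = -3 + 0 = -3)
U(x) = 1 (U(x) = (2*x)/((2*x)) = (2*x)*(1/(2*x)) = 1)
b = 7 (b = 7*1 = 7)
(35*b)*((-21 + 13)/(J(-3) - 6)) = (35*7)*((-21 + 13)/(5 - 6)) = 245*(-8/(-1)) = 245*(-8*(-1)) = 245*8 = 1960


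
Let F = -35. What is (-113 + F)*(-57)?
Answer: 8436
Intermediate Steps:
(-113 + F)*(-57) = (-113 - 35)*(-57) = -148*(-57) = 8436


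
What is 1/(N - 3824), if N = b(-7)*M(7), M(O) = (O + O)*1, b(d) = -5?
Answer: -1/3894 ≈ -0.00025681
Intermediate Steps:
M(O) = 2*O (M(O) = (2*O)*1 = 2*O)
N = -70 (N = -10*7 = -5*14 = -70)
1/(N - 3824) = 1/(-70 - 3824) = 1/(-3894) = -1/3894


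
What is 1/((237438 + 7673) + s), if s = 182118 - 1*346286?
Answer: 1/80943 ≈ 1.2354e-5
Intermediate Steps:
s = -164168 (s = 182118 - 346286 = -164168)
1/((237438 + 7673) + s) = 1/((237438 + 7673) - 164168) = 1/(245111 - 164168) = 1/80943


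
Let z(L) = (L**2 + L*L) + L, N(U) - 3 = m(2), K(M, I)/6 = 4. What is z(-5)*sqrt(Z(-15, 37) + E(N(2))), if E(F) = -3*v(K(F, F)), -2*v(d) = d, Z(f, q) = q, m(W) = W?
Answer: 45*sqrt(73) ≈ 384.48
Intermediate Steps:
K(M, I) = 24 (K(M, I) = 6*4 = 24)
N(U) = 5 (N(U) = 3 + 2 = 5)
v(d) = -d/2
z(L) = L + 2*L**2 (z(L) = (L**2 + L**2) + L = 2*L**2 + L = L + 2*L**2)
E(F) = 36 (E(F) = -(-3)*24/2 = -3*(-12) = 36)
z(-5)*sqrt(Z(-15, 37) + E(N(2))) = (-5*(1 + 2*(-5)))*sqrt(37 + 36) = (-5*(1 - 10))*sqrt(73) = (-5*(-9))*sqrt(73) = 45*sqrt(73)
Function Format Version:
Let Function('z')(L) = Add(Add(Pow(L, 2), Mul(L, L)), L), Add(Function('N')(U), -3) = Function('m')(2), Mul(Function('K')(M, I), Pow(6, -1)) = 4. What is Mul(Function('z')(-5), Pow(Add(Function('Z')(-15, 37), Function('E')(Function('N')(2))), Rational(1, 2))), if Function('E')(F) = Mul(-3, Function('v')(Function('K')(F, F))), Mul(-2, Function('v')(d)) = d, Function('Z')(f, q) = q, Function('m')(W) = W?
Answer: Mul(45, Pow(73, Rational(1, 2))) ≈ 384.48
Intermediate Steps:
Function('K')(M, I) = 24 (Function('K')(M, I) = Mul(6, 4) = 24)
Function('N')(U) = 5 (Function('N')(U) = Add(3, 2) = 5)
Function('v')(d) = Mul(Rational(-1, 2), d)
Function('z')(L) = Add(L, Mul(2, Pow(L, 2))) (Function('z')(L) = Add(Add(Pow(L, 2), Pow(L, 2)), L) = Add(Mul(2, Pow(L, 2)), L) = Add(L, Mul(2, Pow(L, 2))))
Function('E')(F) = 36 (Function('E')(F) = Mul(-3, Mul(Rational(-1, 2), 24)) = Mul(-3, -12) = 36)
Mul(Function('z')(-5), Pow(Add(Function('Z')(-15, 37), Function('E')(Function('N')(2))), Rational(1, 2))) = Mul(Mul(-5, Add(1, Mul(2, -5))), Pow(Add(37, 36), Rational(1, 2))) = Mul(Mul(-5, Add(1, -10)), Pow(73, Rational(1, 2))) = Mul(Mul(-5, -9), Pow(73, Rational(1, 2))) = Mul(45, Pow(73, Rational(1, 2)))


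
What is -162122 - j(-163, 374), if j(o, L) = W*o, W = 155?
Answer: -136857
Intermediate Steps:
j(o, L) = 155*o
-162122 - j(-163, 374) = -162122 - 155*(-163) = -162122 - 1*(-25265) = -162122 + 25265 = -136857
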